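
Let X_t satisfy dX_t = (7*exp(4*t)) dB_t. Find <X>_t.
<X>_t = 49*exp(8*t)/8 - 49/8

For an Itô process dX_t = a(t) dt + b(t) dB_t, the quadratic variation is <X>_t = int_0^t b(s)^2 ds (the drift term does not contribute). Here b(s) = 7*exp(4*s), so
  b(s)^2 = 49*exp(8*s).
Integrating from 0 to t:
  <X>_t = int_0^t (49*exp(8*s)) ds = 49*exp(8*t)/8 - 49/8.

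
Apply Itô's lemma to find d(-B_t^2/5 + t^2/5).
d(-B_t^2/5 + t^2/5) = (2*t/5 - 1/5) dt + (-2*B_t/5) dB_t

Itô's formula for f(t, x): d f(t, B_t) = (f_t + (1/2) f_xx) dt + f_x dB_t. Compute partials of f(t, x) = t^2/5 - x^2/5:
  f_t(t,x)  = 2*t/5
  f_x(t,x)  = -2*x/5
  f_xx(t,x) = -2/5
Assemble drift = f_t + (1/2) f_xx = 2*t/5 - 1/5 and diffusion = f_x = -2*x/5. Substituting x = B_t:
  d(-B_t^2/5 + t^2/5) = (2*t/5 - 1/5) dt + (-2*B_t/5) dB_t.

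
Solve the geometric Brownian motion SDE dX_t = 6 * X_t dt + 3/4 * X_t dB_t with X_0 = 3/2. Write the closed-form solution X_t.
X_t = 3/2 * exp((183/32) * t + (3/4) * B_t)

For GBM dX = mu X dt + sigma X dB with X_0 = x_0, apply Itô to Y = log X: dY = (mu - sigma^2/2) dt + sigma dB, so Y_t = log(x_0) + (mu - sigma^2/2) t + sigma B_t and hence X_t = x_0 * exp((mu - sigma^2/2) t + sigma B_t).
With mu = 6, sigma = 3/4, x_0 = 3/2, this gives:
  X_t = 3/2 * exp((183/32) * t + (3/4) * B_t).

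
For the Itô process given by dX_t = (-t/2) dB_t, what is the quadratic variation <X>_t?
<X>_t = t^3/12

For an Itô process dX_t = a(t) dt + b(t) dB_t, the quadratic variation is <X>_t = int_0^t b(s)^2 ds (the drift term does not contribute). Here b(s) = -s/2, so
  b(s)^2 = s^2/4.
Integrating from 0 to t:
  <X>_t = int_0^t (s^2/4) ds = t^3/12.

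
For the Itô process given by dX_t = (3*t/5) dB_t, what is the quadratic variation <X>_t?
<X>_t = 3*t^3/25

For an Itô process dX_t = a(t) dt + b(t) dB_t, the quadratic variation is <X>_t = int_0^t b(s)^2 ds (the drift term does not contribute). Here b(s) = 3*s/5, so
  b(s)^2 = 9*s^2/25.
Integrating from 0 to t:
  <X>_t = int_0^t (9*s^2/25) ds = 3*t^3/25.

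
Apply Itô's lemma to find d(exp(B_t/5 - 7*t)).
d(exp(B_t/5 - 7*t)) = (-349*exp(B_t/5 - 7*t)/50) dt + (exp(B_t/5 - 7*t)/5) dB_t

Itô's formula for f(t, x): d f(t, B_t) = (f_t + (1/2) f_xx) dt + f_x dB_t. Compute partials of f(t, x) = exp(-7*t + x/5):
  f_t(t,x)  = -7*exp(-7*t + x/5)
  f_x(t,x)  = exp(-7*t + x/5)/5
  f_xx(t,x) = exp(-7*t + x/5)/25
Assemble drift = f_t + (1/2) f_xx = -349*exp(-7*t + x/5)/50 and diffusion = f_x = exp(-7*t + x/5)/5. Substituting x = B_t:
  d(exp(B_t/5 - 7*t)) = (-349*exp(B_t/5 - 7*t)/50) dt + (exp(B_t/5 - 7*t)/5) dB_t.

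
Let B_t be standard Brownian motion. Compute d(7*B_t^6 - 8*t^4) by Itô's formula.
d(7*B_t^6 - 8*t^4) = (105*B_t^4 - 32*t^3) dt + (42*B_t^5) dB_t

Itô's formula for f(t, x): d f(t, B_t) = (f_t + (1/2) f_xx) dt + f_x dB_t. Compute partials of f(t, x) = -8*t^4 + 7*x^6:
  f_t(t,x)  = -32*t^3
  f_x(t,x)  = 42*x^5
  f_xx(t,x) = 210*x^4
Assemble drift = f_t + (1/2) f_xx = -32*t^3 + 105*x^4 and diffusion = f_x = 42*x^5. Substituting x = B_t:
  d(7*B_t^6 - 8*t^4) = (105*B_t^4 - 32*t^3) dt + (42*B_t^5) dB_t.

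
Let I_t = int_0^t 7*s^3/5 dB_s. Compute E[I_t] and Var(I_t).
E[I_t] = 0; Var(I_t) = 7*t^7/25

The Itô integral of a deterministic integrand f(s) has mean 0 because each increment f(s) * (B_{s+ds} - B_s) has mean 0. By the Itô isometry:
  Var( int_0^t f(s) dB_s ) = E[ (int_0^t f(s) dB_s)^2 ] = int_0^t f(s)^2 ds.
Here f(s) = 7*s^3/5, so f(s)^2 = 49*s^6/25. Integrate:
  int_0^t (49*s^6/25) ds = 7*t^7/25.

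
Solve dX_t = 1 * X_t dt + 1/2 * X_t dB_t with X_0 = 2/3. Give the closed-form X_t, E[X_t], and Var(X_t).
X_t = 2/3 * exp((7/8) t + (1/2) B_t); E[X_t] = 2*exp(t)/3; Var(X_t) = 4*(exp(t/4) - 1)*exp(2*t)/9

For GBM dX = mu X dt + sigma X dB with X_0 = x_0, apply Itô to Y = log X: dY = (mu - sigma^2/2) dt + sigma dB, so Y_t = log(x_0) + (mu - sigma^2/2) t + sigma B_t and hence X_t = x_0 * exp((mu - sigma^2/2) t + sigma B_t).
With mu = 1, sigma = 1/2, x_0 = 2/3, this gives:
  X_t = 2/3 * exp((7/8) * t + (1/2) * B_t).
Since sigma*B_t ~ Normal(0, sigma^2 t), E[exp(sigma*B_t)] = exp(sigma^2 t / 2); so E[X_t] = x_0 * exp((mu - sigma^2/2) t) * exp(sigma^2 t / 2) = x_0 * exp(mu t) = 2*exp(t)/3.
Var(X_t) = E[X_t^2] - (E[X_t])^2 = x_0^2 * exp(2 mu t) * (exp(sigma^2 t) - 1) = 4*(exp(t/4) - 1)*exp(2*t)/9.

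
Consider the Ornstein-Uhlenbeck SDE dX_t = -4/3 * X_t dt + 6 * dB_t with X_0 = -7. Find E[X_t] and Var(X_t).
E[X_t] = -7*exp(-4*t/3); Var(X_t) = 27/2 - 27*exp(-8*t/3)/2

The OU SDE dX = -theta X dt + sigma dB admits the integrating factor exp(theta t): d(exp(theta t) X_t) = sigma exp(theta t) dB_t. Integrating from 0 to t:
  X_t = x_0 * exp(-theta t) + sigma * int_0^t exp(-theta (t-s)) dB_s.
The Itô integral has mean 0 and (by the Itô isometry) variance sigma^2 * int_0^t exp(-2 theta (t - s)) ds = sigma^2 * (1 - exp(-2 theta t)) / (2 theta).
With theta = 4/3, sigma = 6, x_0 = -7:
  E[X_t] = -7 * exp(-4/3 t) = -7*exp(-4*t/3)
  Var(X_t) = (6)^2 * (1 - exp(-2*4/3 t)) / (2 * 4/3) = 27/2 - 27*exp(-8*t/3)/2.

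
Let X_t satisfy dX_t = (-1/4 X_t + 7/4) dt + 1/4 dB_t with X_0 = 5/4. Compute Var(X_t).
Var(X_t) = 1/8 - exp(-t/2)/8

The variance V(t) = Var(X_t) satisfies V'(t) = 2 a V(t) + c^2 with V(0) = 0 (drift coefficient is linear in X, diffusion is constant). With a = -1/4, c = 1/4, the solution is
  V(t) = (c^2 / (2 a)) * (exp(2 a t) - 1)
       = ((1/4)^2 / (2*(-1/4))) * (exp((-1/2) t) - 1)
       = 1/8 - exp(-t/2)/8.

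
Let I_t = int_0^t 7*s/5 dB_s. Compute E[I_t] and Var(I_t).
E[I_t] = 0; Var(I_t) = 49*t^3/75

The Itô integral of a deterministic integrand f(s) has mean 0 because each increment f(s) * (B_{s+ds} - B_s) has mean 0. By the Itô isometry:
  Var( int_0^t f(s) dB_s ) = E[ (int_0^t f(s) dB_s)^2 ] = int_0^t f(s)^2 ds.
Here f(s) = 7*s/5, so f(s)^2 = 49*s^2/25. Integrate:
  int_0^t (49*s^2/25) ds = 49*t^3/75.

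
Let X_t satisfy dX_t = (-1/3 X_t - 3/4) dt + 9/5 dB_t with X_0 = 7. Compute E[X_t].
E[X_t] = -9/4 + 37*exp(-t/3)/4

Taking expectations and using E[dB_t] = 0, the mean m(t) = E[X_t] satisfies the ODE m'(t) = a m(t) + b with m(0) = x_0. With a = -1/3, b = -3/4, x_0 = 7, the solution is
  m(t) = x_0 * exp(a t) + (b/a) * (exp(a t) - 1)
       = 7 * exp((-1/3) t) + ((-3/4)/(-1/3)) * (exp((-1/3) t) - 1)
       = -9/4 + 37*exp(-t/3)/4.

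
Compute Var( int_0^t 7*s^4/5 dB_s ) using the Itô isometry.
Var = 49*t^9/225

The Itô integral of a deterministic integrand f(s) has mean 0 because each increment f(s) * (B_{s+ds} - B_s) has mean 0. By the Itô isometry:
  Var( int_0^t f(s) dB_s ) = E[ (int_0^t f(s) dB_s)^2 ] = int_0^t f(s)^2 ds.
Here f(s) = 7*s^4/5, so f(s)^2 = 49*s^8/25. Integrate:
  int_0^t (49*s^8/25) ds = 49*t^9/225.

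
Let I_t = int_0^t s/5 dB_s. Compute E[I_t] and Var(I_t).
E[I_t] = 0; Var(I_t) = t^3/75

The Itô integral of a deterministic integrand f(s) has mean 0 because each increment f(s) * (B_{s+ds} - B_s) has mean 0. By the Itô isometry:
  Var( int_0^t f(s) dB_s ) = E[ (int_0^t f(s) dB_s)^2 ] = int_0^t f(s)^2 ds.
Here f(s) = s/5, so f(s)^2 = s^2/25. Integrate:
  int_0^t (s^2/25) ds = t^3/75.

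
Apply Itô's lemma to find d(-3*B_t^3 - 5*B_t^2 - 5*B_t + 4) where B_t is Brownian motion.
d(-3*B_t^3 - 5*B_t^2 - 5*B_t + 4) = (-9*B_t - 5) dt + (-9*B_t^2 - 10*B_t - 5) dB_t

Itô's formula for f(B_t) gives d f(B_t) = f'(B_t) dB_t + (1/2) f''(B_t) dt. Compute derivatives of f(x) = -3*x^3 - 5*x^2 - 5*x + 4:
  f'(x)  = -9*x^2 - 10*x - 5
  f''(x) = -18*x - 10
Substitute x = B_t and multiply the f'' term by 1/2:
  drift     = (1/2) * (-18*x - 10) evaluated at B_t = -9*B_t - 5
  diffusion = (-9*x^2 - 10*x - 5) evaluated at B_t = -9*B_t^2 - 10*B_t - 5
Therefore d(-3*B_t^3 - 5*B_t^2 - 5*B_t + 4) = (-9*B_t - 5) dt + (-9*B_t^2 - 10*B_t - 5) dB_t.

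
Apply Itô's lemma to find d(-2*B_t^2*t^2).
d(-2*B_t^2*t^2) = (2*t*(-2*B_t^2 - t)) dt + (-4*B_t*t^2) dB_t

Itô's formula for f(t, x): d f(t, B_t) = (f_t + (1/2) f_xx) dt + f_x dB_t. Compute partials of f(t, x) = -2*t^2*x^2:
  f_t(t,x)  = -4*t*x^2
  f_x(t,x)  = -4*t^2*x
  f_xx(t,x) = -4*t^2
Assemble drift = f_t + (1/2) f_xx = 2*t*(-t - 2*x^2) and diffusion = f_x = -4*t^2*x. Substituting x = B_t:
  d(-2*B_t^2*t^2) = (2*t*(-2*B_t^2 - t)) dt + (-4*B_t*t^2) dB_t.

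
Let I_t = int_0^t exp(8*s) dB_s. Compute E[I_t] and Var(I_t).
E[I_t] = 0; Var(I_t) = exp(16*t)/16 - 1/16

The Itô integral of a deterministic integrand f(s) has mean 0 because each increment f(s) * (B_{s+ds} - B_s) has mean 0. By the Itô isometry:
  Var( int_0^t f(s) dB_s ) = E[ (int_0^t f(s) dB_s)^2 ] = int_0^t f(s)^2 ds.
Here f(s) = exp(8*s), so f(s)^2 = exp(16*s). Integrate:
  int_0^t (exp(16*s)) ds = exp(16*t)/16 - 1/16.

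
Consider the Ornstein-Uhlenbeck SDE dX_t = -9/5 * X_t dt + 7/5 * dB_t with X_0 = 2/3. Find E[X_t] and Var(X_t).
E[X_t] = 2*exp(-9*t/5)/3; Var(X_t) = 49/90 - 49*exp(-18*t/5)/90

The OU SDE dX = -theta X dt + sigma dB admits the integrating factor exp(theta t): d(exp(theta t) X_t) = sigma exp(theta t) dB_t. Integrating from 0 to t:
  X_t = x_0 * exp(-theta t) + sigma * int_0^t exp(-theta (t-s)) dB_s.
The Itô integral has mean 0 and (by the Itô isometry) variance sigma^2 * int_0^t exp(-2 theta (t - s)) ds = sigma^2 * (1 - exp(-2 theta t)) / (2 theta).
With theta = 9/5, sigma = 7/5, x_0 = 2/3:
  E[X_t] = 2/3 * exp(-9/5 t) = 2*exp(-9*t/5)/3
  Var(X_t) = (7/5)^2 * (1 - exp(-2*9/5 t)) / (2 * 9/5) = 49/90 - 49*exp(-18*t/5)/90.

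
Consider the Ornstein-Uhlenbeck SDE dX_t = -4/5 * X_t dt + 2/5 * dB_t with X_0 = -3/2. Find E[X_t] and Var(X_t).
E[X_t] = -3*exp(-4*t/5)/2; Var(X_t) = 1/10 - exp(-8*t/5)/10

The OU SDE dX = -theta X dt + sigma dB admits the integrating factor exp(theta t): d(exp(theta t) X_t) = sigma exp(theta t) dB_t. Integrating from 0 to t:
  X_t = x_0 * exp(-theta t) + sigma * int_0^t exp(-theta (t-s)) dB_s.
The Itô integral has mean 0 and (by the Itô isometry) variance sigma^2 * int_0^t exp(-2 theta (t - s)) ds = sigma^2 * (1 - exp(-2 theta t)) / (2 theta).
With theta = 4/5, sigma = 2/5, x_0 = -3/2:
  E[X_t] = -3/2 * exp(-4/5 t) = -3*exp(-4*t/5)/2
  Var(X_t) = (2/5)^2 * (1 - exp(-2*4/5 t)) / (2 * 4/5) = 1/10 - exp(-8*t/5)/10.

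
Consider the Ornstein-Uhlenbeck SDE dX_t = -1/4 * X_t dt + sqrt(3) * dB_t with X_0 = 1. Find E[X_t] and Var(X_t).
E[X_t] = exp(-t/4); Var(X_t) = 6 - 6*exp(-t/2)

The OU SDE dX = -theta X dt + sigma dB admits the integrating factor exp(theta t): d(exp(theta t) X_t) = sigma exp(theta t) dB_t. Integrating from 0 to t:
  X_t = x_0 * exp(-theta t) + sigma * int_0^t exp(-theta (t-s)) dB_s.
The Itô integral has mean 0 and (by the Itô isometry) variance sigma^2 * int_0^t exp(-2 theta (t - s)) ds = sigma^2 * (1 - exp(-2 theta t)) / (2 theta).
With theta = 1/4, sigma = sqrt(3), x_0 = 1:
  E[X_t] = 1 * exp(-1/4 t) = exp(-t/4)
  Var(X_t) = (sqrt(3))^2 * (1 - exp(-2*1/4 t)) / (2 * 1/4) = 6 - 6*exp(-t/2).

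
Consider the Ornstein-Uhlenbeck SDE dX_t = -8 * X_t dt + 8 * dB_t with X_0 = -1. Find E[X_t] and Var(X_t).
E[X_t] = -exp(-8*t); Var(X_t) = 4 - 4*exp(-16*t)

The OU SDE dX = -theta X dt + sigma dB admits the integrating factor exp(theta t): d(exp(theta t) X_t) = sigma exp(theta t) dB_t. Integrating from 0 to t:
  X_t = x_0 * exp(-theta t) + sigma * int_0^t exp(-theta (t-s)) dB_s.
The Itô integral has mean 0 and (by the Itô isometry) variance sigma^2 * int_0^t exp(-2 theta (t - s)) ds = sigma^2 * (1 - exp(-2 theta t)) / (2 theta).
With theta = 8, sigma = 8, x_0 = -1:
  E[X_t] = -1 * exp(-8 t) = -exp(-8*t)
  Var(X_t) = (8)^2 * (1 - exp(-2*8 t)) / (2 * 8) = 4 - 4*exp(-16*t).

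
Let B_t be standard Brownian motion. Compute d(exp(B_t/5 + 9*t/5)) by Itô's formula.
d(exp(B_t/5 + 9*t/5)) = (91*exp(B_t/5 + 9*t/5)/50) dt + (exp(B_t/5 + 9*t/5)/5) dB_t

Itô's formula for f(t, x): d f(t, B_t) = (f_t + (1/2) f_xx) dt + f_x dB_t. Compute partials of f(t, x) = exp(9*t/5 + x/5):
  f_t(t,x)  = 9*exp(9*t/5 + x/5)/5
  f_x(t,x)  = exp(9*t/5 + x/5)/5
  f_xx(t,x) = exp(9*t/5 + x/5)/25
Assemble drift = f_t + (1/2) f_xx = 91*exp(9*t/5 + x/5)/50 and diffusion = f_x = exp(9*t/5 + x/5)/5. Substituting x = B_t:
  d(exp(B_t/5 + 9*t/5)) = (91*exp(B_t/5 + 9*t/5)/50) dt + (exp(B_t/5 + 9*t/5)/5) dB_t.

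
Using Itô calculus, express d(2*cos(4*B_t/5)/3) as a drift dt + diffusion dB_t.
d(2*cos(4*B_t/5)/3) = (-16*cos(4*B_t/5)/75) dt + (-8*sin(4*B_t/5)/15) dB_t

Itô's formula for f(B_t) gives d f(B_t) = f'(B_t) dB_t + (1/2) f''(B_t) dt. Compute derivatives of f(x) = 2*cos(4*x/5)/3:
  f'(x)  = -8*sin(4*x/5)/15
  f''(x) = -32*cos(4*x/5)/75
Substitute x = B_t and multiply the f'' term by 1/2:
  drift     = (1/2) * (-32*cos(4*x/5)/75) evaluated at B_t = -16*cos(4*B_t/5)/75
  diffusion = (-8*sin(4*x/5)/15) evaluated at B_t = -8*sin(4*B_t/5)/15
Therefore d(2*cos(4*B_t/5)/3) = (-16*cos(4*B_t/5)/75) dt + (-8*sin(4*B_t/5)/15) dB_t.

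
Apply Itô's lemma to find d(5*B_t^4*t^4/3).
d(5*B_t^4*t^4/3) = (B_t^2*t^3*(20*B_t^2/3 + 10*t)) dt + (20*B_t^3*t^4/3) dB_t

Itô's formula for f(t, x): d f(t, B_t) = (f_t + (1/2) f_xx) dt + f_x dB_t. Compute partials of f(t, x) = 5*t^4*x^4/3:
  f_t(t,x)  = 20*t^3*x^4/3
  f_x(t,x)  = 20*t^4*x^3/3
  f_xx(t,x) = 20*t^4*x^2
Assemble drift = f_t + (1/2) f_xx = t^3*x^2*(10*t + 20*x^2/3) and diffusion = f_x = 20*t^4*x^3/3. Substituting x = B_t:
  d(5*B_t^4*t^4/3) = (B_t^2*t^3*(20*B_t^2/3 + 10*t)) dt + (20*B_t^3*t^4/3) dB_t.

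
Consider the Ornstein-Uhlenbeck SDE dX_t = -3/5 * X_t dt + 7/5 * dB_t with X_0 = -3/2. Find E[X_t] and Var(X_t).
E[X_t] = -3*exp(-3*t/5)/2; Var(X_t) = 49/30 - 49*exp(-6*t/5)/30

The OU SDE dX = -theta X dt + sigma dB admits the integrating factor exp(theta t): d(exp(theta t) X_t) = sigma exp(theta t) dB_t. Integrating from 0 to t:
  X_t = x_0 * exp(-theta t) + sigma * int_0^t exp(-theta (t-s)) dB_s.
The Itô integral has mean 0 and (by the Itô isometry) variance sigma^2 * int_0^t exp(-2 theta (t - s)) ds = sigma^2 * (1 - exp(-2 theta t)) / (2 theta).
With theta = 3/5, sigma = 7/5, x_0 = -3/2:
  E[X_t] = -3/2 * exp(-3/5 t) = -3*exp(-3*t/5)/2
  Var(X_t) = (7/5)^2 * (1 - exp(-2*3/5 t)) / (2 * 3/5) = 49/30 - 49*exp(-6*t/5)/30.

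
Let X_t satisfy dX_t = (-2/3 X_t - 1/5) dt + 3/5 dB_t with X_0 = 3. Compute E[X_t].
E[X_t] = -3/10 + 33*exp(-2*t/3)/10

Taking expectations and using E[dB_t] = 0, the mean m(t) = E[X_t] satisfies the ODE m'(t) = a m(t) + b with m(0) = x_0. With a = -2/3, b = -1/5, x_0 = 3, the solution is
  m(t) = x_0 * exp(a t) + (b/a) * (exp(a t) - 1)
       = 3 * exp((-2/3) t) + ((-1/5)/(-2/3)) * (exp((-2/3) t) - 1)
       = -3/10 + 33*exp(-2*t/3)/10.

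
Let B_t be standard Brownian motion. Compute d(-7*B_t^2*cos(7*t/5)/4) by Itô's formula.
d(-7*B_t^2*cos(7*t/5)/4) = (49*B_t^2*sin(7*t/5)/20 - 7*cos(7*t/5)/4) dt + (-7*B_t*cos(7*t/5)/2) dB_t

Itô's formula for f(t, x): d f(t, B_t) = (f_t + (1/2) f_xx) dt + f_x dB_t. Compute partials of f(t, x) = -7*x^2*cos(7*t/5)/4:
  f_t(t,x)  = 49*x^2*sin(7*t/5)/20
  f_x(t,x)  = -7*x*cos(7*t/5)/2
  f_xx(t,x) = -7*cos(7*t/5)/2
Assemble drift = f_t + (1/2) f_xx = 49*x^2*sin(7*t/5)/20 - 7*cos(7*t/5)/4 and diffusion = f_x = -7*x*cos(7*t/5)/2. Substituting x = B_t:
  d(-7*B_t^2*cos(7*t/5)/4) = (49*B_t^2*sin(7*t/5)/20 - 7*cos(7*t/5)/4) dt + (-7*B_t*cos(7*t/5)/2) dB_t.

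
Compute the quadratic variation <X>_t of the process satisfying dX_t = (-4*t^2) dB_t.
<X>_t = 16*t^5/5

For an Itô process dX_t = a(t) dt + b(t) dB_t, the quadratic variation is <X>_t = int_0^t b(s)^2 ds (the drift term does not contribute). Here b(s) = -4*s^2, so
  b(s)^2 = 16*s^4.
Integrating from 0 to t:
  <X>_t = int_0^t (16*s^4) ds = 16*t^5/5.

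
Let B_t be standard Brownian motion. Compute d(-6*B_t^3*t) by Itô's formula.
d(-6*B_t^3*t) = (6*B_t*(-B_t^2 - 3*t)) dt + (-18*B_t^2*t) dB_t

Itô's formula for f(t, x): d f(t, B_t) = (f_t + (1/2) f_xx) dt + f_x dB_t. Compute partials of f(t, x) = -6*t*x^3:
  f_t(t,x)  = -6*x^3
  f_x(t,x)  = -18*t*x^2
  f_xx(t,x) = -36*t*x
Assemble drift = f_t + (1/2) f_xx = 6*x*(-3*t - x^2) and diffusion = f_x = -18*t*x^2. Substituting x = B_t:
  d(-6*B_t^3*t) = (6*B_t*(-B_t^2 - 3*t)) dt + (-18*B_t^2*t) dB_t.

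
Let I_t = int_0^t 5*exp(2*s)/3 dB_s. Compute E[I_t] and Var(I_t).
E[I_t] = 0; Var(I_t) = 25*exp(4*t)/36 - 25/36

The Itô integral of a deterministic integrand f(s) has mean 0 because each increment f(s) * (B_{s+ds} - B_s) has mean 0. By the Itô isometry:
  Var( int_0^t f(s) dB_s ) = E[ (int_0^t f(s) dB_s)^2 ] = int_0^t f(s)^2 ds.
Here f(s) = 5*exp(2*s)/3, so f(s)^2 = 25*exp(4*s)/9. Integrate:
  int_0^t (25*exp(4*s)/9) ds = 25*exp(4*t)/36 - 25/36.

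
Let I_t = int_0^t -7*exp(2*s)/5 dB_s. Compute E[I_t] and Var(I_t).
E[I_t] = 0; Var(I_t) = 49*exp(4*t)/100 - 49/100

The Itô integral of a deterministic integrand f(s) has mean 0 because each increment f(s) * (B_{s+ds} - B_s) has mean 0. By the Itô isometry:
  Var( int_0^t f(s) dB_s ) = E[ (int_0^t f(s) dB_s)^2 ] = int_0^t f(s)^2 ds.
Here f(s) = -7*exp(2*s)/5, so f(s)^2 = 49*exp(4*s)/25. Integrate:
  int_0^t (49*exp(4*s)/25) ds = 49*exp(4*t)/100 - 49/100.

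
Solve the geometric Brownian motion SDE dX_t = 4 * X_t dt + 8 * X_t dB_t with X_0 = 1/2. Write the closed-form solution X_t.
X_t = 1/2 * exp((-28) * t + (8) * B_t)

For GBM dX = mu X dt + sigma X dB with X_0 = x_0, apply Itô to Y = log X: dY = (mu - sigma^2/2) dt + sigma dB, so Y_t = log(x_0) + (mu - sigma^2/2) t + sigma B_t and hence X_t = x_0 * exp((mu - sigma^2/2) t + sigma B_t).
With mu = 4, sigma = 8, x_0 = 1/2, this gives:
  X_t = 1/2 * exp((-28) * t + (8) * B_t).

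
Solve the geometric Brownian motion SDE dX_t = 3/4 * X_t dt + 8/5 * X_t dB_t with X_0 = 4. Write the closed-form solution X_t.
X_t = 4 * exp((-53/100) * t + (8/5) * B_t)

For GBM dX = mu X dt + sigma X dB with X_0 = x_0, apply Itô to Y = log X: dY = (mu - sigma^2/2) dt + sigma dB, so Y_t = log(x_0) + (mu - sigma^2/2) t + sigma B_t and hence X_t = x_0 * exp((mu - sigma^2/2) t + sigma B_t).
With mu = 3/4, sigma = 8/5, x_0 = 4, this gives:
  X_t = 4 * exp((-53/100) * t + (8/5) * B_t).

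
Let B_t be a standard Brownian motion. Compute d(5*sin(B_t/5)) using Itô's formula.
d(5*sin(B_t/5)) = (-sin(B_t/5)/10) dt + (cos(B_t/5)) dB_t

Itô's formula for f(B_t) gives d f(B_t) = f'(B_t) dB_t + (1/2) f''(B_t) dt. Compute derivatives of f(x) = 5*sin(x/5):
  f'(x)  = cos(x/5)
  f''(x) = -sin(x/5)/5
Substitute x = B_t and multiply the f'' term by 1/2:
  drift     = (1/2) * (-sin(x/5)/5) evaluated at B_t = -sin(B_t/5)/10
  diffusion = (cos(x/5)) evaluated at B_t = cos(B_t/5)
Therefore d(5*sin(B_t/5)) = (-sin(B_t/5)/10) dt + (cos(B_t/5)) dB_t.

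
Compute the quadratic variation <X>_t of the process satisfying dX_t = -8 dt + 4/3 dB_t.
<X>_t = 16*t/9

For an Itô process dX_t = a(t) dt + b(t) dB_t, the quadratic variation is <X>_t = int_0^t b(s)^2 ds (the drift term does not contribute). Here b(s) = 4/3, so
  b(s)^2 = 16/9.
Integrating from 0 to t:
  <X>_t = int_0^t (16/9) ds = 16*t/9.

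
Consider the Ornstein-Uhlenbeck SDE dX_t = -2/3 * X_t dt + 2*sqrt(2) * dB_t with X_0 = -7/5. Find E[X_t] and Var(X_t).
E[X_t] = -7*exp(-2*t/3)/5; Var(X_t) = 6 - 6*exp(-4*t/3)

The OU SDE dX = -theta X dt + sigma dB admits the integrating factor exp(theta t): d(exp(theta t) X_t) = sigma exp(theta t) dB_t. Integrating from 0 to t:
  X_t = x_0 * exp(-theta t) + sigma * int_0^t exp(-theta (t-s)) dB_s.
The Itô integral has mean 0 and (by the Itô isometry) variance sigma^2 * int_0^t exp(-2 theta (t - s)) ds = sigma^2 * (1 - exp(-2 theta t)) / (2 theta).
With theta = 2/3, sigma = 2*sqrt(2), x_0 = -7/5:
  E[X_t] = -7/5 * exp(-2/3 t) = -7*exp(-2*t/3)/5
  Var(X_t) = (2*sqrt(2))^2 * (1 - exp(-2*2/3 t)) / (2 * 2/3) = 6 - 6*exp(-4*t/3).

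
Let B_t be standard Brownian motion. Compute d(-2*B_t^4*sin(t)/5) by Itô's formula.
d(-2*B_t^4*sin(t)/5) = (-2*B_t^2*(B_t^2*cos(t) + 6*sin(t))/5) dt + (-8*B_t^3*sin(t)/5) dB_t

Itô's formula for f(t, x): d f(t, B_t) = (f_t + (1/2) f_xx) dt + f_x dB_t. Compute partials of f(t, x) = -2*x^4*sin(t)/5:
  f_t(t,x)  = -2*x^4*cos(t)/5
  f_x(t,x)  = -8*x^3*sin(t)/5
  f_xx(t,x) = -24*x^2*sin(t)/5
Assemble drift = f_t + (1/2) f_xx = -2*x^2*(x^2*cos(t) + 6*sin(t))/5 and diffusion = f_x = -8*x^3*sin(t)/5. Substituting x = B_t:
  d(-2*B_t^4*sin(t)/5) = (-2*B_t^2*(B_t^2*cos(t) + 6*sin(t))/5) dt + (-8*B_t^3*sin(t)/5) dB_t.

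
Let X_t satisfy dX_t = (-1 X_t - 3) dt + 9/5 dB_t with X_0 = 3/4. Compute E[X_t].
E[X_t] = -3 + 15*exp(-t)/4

Taking expectations and using E[dB_t] = 0, the mean m(t) = E[X_t] satisfies the ODE m'(t) = a m(t) + b with m(0) = x_0. With a = -1, b = -3, x_0 = 3/4, the solution is
  m(t) = x_0 * exp(a t) + (b/a) * (exp(a t) - 1)
       = (3/4) * exp((-1) t) + ((-3)/(-1)) * (exp((-1) t) - 1)
       = -3 + 15*exp(-t)/4.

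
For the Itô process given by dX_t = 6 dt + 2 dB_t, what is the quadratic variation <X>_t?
<X>_t = 4*t

For an Itô process dX_t = a(t) dt + b(t) dB_t, the quadratic variation is <X>_t = int_0^t b(s)^2 ds (the drift term does not contribute). Here b(s) = 2, so
  b(s)^2 = 4.
Integrating from 0 to t:
  <X>_t = int_0^t (4) ds = 4*t.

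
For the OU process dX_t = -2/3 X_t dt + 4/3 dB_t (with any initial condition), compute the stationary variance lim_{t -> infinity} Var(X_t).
lim Var(X_t) = 4/3

The OU SDE dX = -theta X dt + sigma dB admits the integrating factor exp(theta t): d(exp(theta t) X_t) = sigma exp(theta t) dB_t. Integrating from 0 to t gives X_t = x_0 * exp(-theta t) + sigma * int_0^t exp(-theta (t-s)) dB_s for any initial x_0. The Itô integral has variance (by the Itô isometry) sigma^2 * int_0^t exp(-2 theta (t - s)) ds = sigma^2 * (1 - exp(-2 theta t)) / (2 theta), independent of x_0.
With theta = 2/3, sigma = 4/3:
  Var(X_t) = (4/3)^2 * (1 - exp(-2*2/3 t)) / (2 * 2/3) = 4/3 - 4*exp(-4*t/3)/3.
As t -> infinity, exp(-2*2/3 t) -> 0, so the stationary variance is sigma^2 / (2 theta) = 4/3.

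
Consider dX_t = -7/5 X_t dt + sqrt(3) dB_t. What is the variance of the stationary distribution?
lim Var(X_t) = 15/14

The OU SDE dX = -theta X dt + sigma dB admits the integrating factor exp(theta t): d(exp(theta t) X_t) = sigma exp(theta t) dB_t. Integrating from 0 to t gives X_t = x_0 * exp(-theta t) + sigma * int_0^t exp(-theta (t-s)) dB_s for any initial x_0. The Itô integral has variance (by the Itô isometry) sigma^2 * int_0^t exp(-2 theta (t - s)) ds = sigma^2 * (1 - exp(-2 theta t)) / (2 theta), independent of x_0.
With theta = 7/5, sigma = sqrt(3):
  Var(X_t) = (sqrt(3))^2 * (1 - exp(-2*7/5 t)) / (2 * 7/5) = 15/14 - 15*exp(-14*t/5)/14.
As t -> infinity, exp(-2*7/5 t) -> 0, so the stationary variance is sigma^2 / (2 theta) = 15/14.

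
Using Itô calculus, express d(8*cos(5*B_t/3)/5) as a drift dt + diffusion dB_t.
d(8*cos(5*B_t/3)/5) = (-20*cos(5*B_t/3)/9) dt + (-8*sin(5*B_t/3)/3) dB_t

Itô's formula for f(B_t) gives d f(B_t) = f'(B_t) dB_t + (1/2) f''(B_t) dt. Compute derivatives of f(x) = 8*cos(5*x/3)/5:
  f'(x)  = -8*sin(5*x/3)/3
  f''(x) = -40*cos(5*x/3)/9
Substitute x = B_t and multiply the f'' term by 1/2:
  drift     = (1/2) * (-40*cos(5*x/3)/9) evaluated at B_t = -20*cos(5*B_t/3)/9
  diffusion = (-8*sin(5*x/3)/3) evaluated at B_t = -8*sin(5*B_t/3)/3
Therefore d(8*cos(5*B_t/3)/5) = (-20*cos(5*B_t/3)/9) dt + (-8*sin(5*B_t/3)/3) dB_t.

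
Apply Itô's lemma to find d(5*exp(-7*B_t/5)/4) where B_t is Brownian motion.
d(5*exp(-7*B_t/5)/4) = (49*exp(-7*B_t/5)/40) dt + (-7*exp(-7*B_t/5)/4) dB_t

Itô's formula for f(B_t) gives d f(B_t) = f'(B_t) dB_t + (1/2) f''(B_t) dt. Compute derivatives of f(x) = 5*exp(-7*x/5)/4:
  f'(x)  = -7*exp(-7*x/5)/4
  f''(x) = 49*exp(-7*x/5)/20
Substitute x = B_t and multiply the f'' term by 1/2:
  drift     = (1/2) * (49*exp(-7*x/5)/20) evaluated at B_t = 49*exp(-7*B_t/5)/40
  diffusion = (-7*exp(-7*x/5)/4) evaluated at B_t = -7*exp(-7*B_t/5)/4
Therefore d(5*exp(-7*B_t/5)/4) = (49*exp(-7*B_t/5)/40) dt + (-7*exp(-7*B_t/5)/4) dB_t.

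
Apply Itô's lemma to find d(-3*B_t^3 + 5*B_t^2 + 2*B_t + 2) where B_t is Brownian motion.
d(-3*B_t^3 + 5*B_t^2 + 2*B_t + 2) = (5 - 9*B_t) dt + (-9*B_t^2 + 10*B_t + 2) dB_t

Itô's formula for f(B_t) gives d f(B_t) = f'(B_t) dB_t + (1/2) f''(B_t) dt. Compute derivatives of f(x) = -3*x^3 + 5*x^2 + 2*x + 2:
  f'(x)  = -9*x^2 + 10*x + 2
  f''(x) = 10 - 18*x
Substitute x = B_t and multiply the f'' term by 1/2:
  drift     = (1/2) * (10 - 18*x) evaluated at B_t = 5 - 9*B_t
  diffusion = (-9*x^2 + 10*x + 2) evaluated at B_t = -9*B_t^2 + 10*B_t + 2
Therefore d(-3*B_t^3 + 5*B_t^2 + 2*B_t + 2) = (5 - 9*B_t) dt + (-9*B_t^2 + 10*B_t + 2) dB_t.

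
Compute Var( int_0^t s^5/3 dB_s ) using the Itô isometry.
Var = t^11/99

The Itô integral of a deterministic integrand f(s) has mean 0 because each increment f(s) * (B_{s+ds} - B_s) has mean 0. By the Itô isometry:
  Var( int_0^t f(s) dB_s ) = E[ (int_0^t f(s) dB_s)^2 ] = int_0^t f(s)^2 ds.
Here f(s) = s^5/3, so f(s)^2 = s^10/9. Integrate:
  int_0^t (s^10/9) ds = t^11/99.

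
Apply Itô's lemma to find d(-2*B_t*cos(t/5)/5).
d(-2*B_t*cos(t/5)/5) = (2*B_t*sin(t/5)/25) dt + (-2*cos(t/5)/5) dB_t

Itô's formula for f(t, x): d f(t, B_t) = (f_t + (1/2) f_xx) dt + f_x dB_t. Compute partials of f(t, x) = -2*x*cos(t/5)/5:
  f_t(t,x)  = 2*x*sin(t/5)/25
  f_x(t,x)  = -2*cos(t/5)/5
  f_xx(t,x) = 0
Assemble drift = f_t + (1/2) f_xx = 2*x*sin(t/5)/25 and diffusion = f_x = -2*cos(t/5)/5. Substituting x = B_t:
  d(-2*B_t*cos(t/5)/5) = (2*B_t*sin(t/5)/25) dt + (-2*cos(t/5)/5) dB_t.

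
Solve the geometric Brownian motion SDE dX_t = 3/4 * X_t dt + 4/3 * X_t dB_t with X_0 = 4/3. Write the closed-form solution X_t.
X_t = 4/3 * exp((-5/36) * t + (4/3) * B_t)

For GBM dX = mu X dt + sigma X dB with X_0 = x_0, apply Itô to Y = log X: dY = (mu - sigma^2/2) dt + sigma dB, so Y_t = log(x_0) + (mu - sigma^2/2) t + sigma B_t and hence X_t = x_0 * exp((mu - sigma^2/2) t + sigma B_t).
With mu = 3/4, sigma = 4/3, x_0 = 4/3, this gives:
  X_t = 4/3 * exp((-5/36) * t + (4/3) * B_t).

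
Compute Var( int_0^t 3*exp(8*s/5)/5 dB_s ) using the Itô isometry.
Var = 9*exp(16*t/5)/80 - 9/80

The Itô integral of a deterministic integrand f(s) has mean 0 because each increment f(s) * (B_{s+ds} - B_s) has mean 0. By the Itô isometry:
  Var( int_0^t f(s) dB_s ) = E[ (int_0^t f(s) dB_s)^2 ] = int_0^t f(s)^2 ds.
Here f(s) = 3*exp(8*s/5)/5, so f(s)^2 = 9*exp(16*s/5)/25. Integrate:
  int_0^t (9*exp(16*s/5)/25) ds = 9*exp(16*t/5)/80 - 9/80.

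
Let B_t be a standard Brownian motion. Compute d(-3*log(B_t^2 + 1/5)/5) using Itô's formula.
d(-3*log(B_t^2 + 1/5)/5) = (3*(5*B_t^2 - 1)/(5*B_t^2 + 1)^2) dt + (-6*B_t/(5*B_t^2 + 1)) dB_t

Itô's formula for f(B_t) gives d f(B_t) = f'(B_t) dB_t + (1/2) f''(B_t) dt. Compute derivatives of f(x) = -3*log(x^2 + 1/5)/5:
  f'(x)  = -6*x/(5*x^2 + 1)
  f''(x) = 6*(5*x^2 - 1)/(5*x^2 + 1)^2
Substitute x = B_t and multiply the f'' term by 1/2:
  drift     = (1/2) * (6*(5*x^2 - 1)/(5*x^2 + 1)^2) evaluated at B_t = 3*(5*B_t^2 - 1)/(5*B_t^2 + 1)^2
  diffusion = (-6*x/(5*x^2 + 1)) evaluated at B_t = -6*B_t/(5*B_t^2 + 1)
Therefore d(-3*log(B_t^2 + 1/5)/5) = (3*(5*B_t^2 - 1)/(5*B_t^2 + 1)^2) dt + (-6*B_t/(5*B_t^2 + 1)) dB_t.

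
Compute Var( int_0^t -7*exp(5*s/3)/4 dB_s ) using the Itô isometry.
Var = 147*exp(10*t/3)/160 - 147/160

The Itô integral of a deterministic integrand f(s) has mean 0 because each increment f(s) * (B_{s+ds} - B_s) has mean 0. By the Itô isometry:
  Var( int_0^t f(s) dB_s ) = E[ (int_0^t f(s) dB_s)^2 ] = int_0^t f(s)^2 ds.
Here f(s) = -7*exp(5*s/3)/4, so f(s)^2 = 49*exp(10*s/3)/16. Integrate:
  int_0^t (49*exp(10*s/3)/16) ds = 147*exp(10*t/3)/160 - 147/160.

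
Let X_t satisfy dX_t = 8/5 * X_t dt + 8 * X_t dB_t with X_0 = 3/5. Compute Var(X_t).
Var(X_t) = 9*(exp(64*t) - 1)*exp(16*t/5)/25

For GBM dX = mu X dt + sigma X dB with X_0 = x_0, apply Itô to Y = log X: dY = (mu - sigma^2/2) dt + sigma dB, so Y_t = log(x_0) + (mu - sigma^2/2) t + sigma B_t and hence X_t = x_0 * exp((mu - sigma^2/2) t + sigma B_t).
With mu = 8/5, sigma = 8, x_0 = 3/5, this gives:
  X_t = 3/5 * exp((-152/5) * t + (8) * B_t).
Since sigma*B_t ~ Normal(0, sigma^2 t), E[exp(sigma*B_t)] = exp(sigma^2 t / 2); so E[X_t] = x_0 * exp((mu - sigma^2/2) t) * exp(sigma^2 t / 2) = x_0 * exp(mu t) = 3*exp(8*t/5)/5.
Var(X_t) = E[X_t^2] - (E[X_t])^2 = x_0^2 * exp(2 mu t) * (exp(sigma^2 t) - 1) = 9*(exp(64*t) - 1)*exp(16*t/5)/25.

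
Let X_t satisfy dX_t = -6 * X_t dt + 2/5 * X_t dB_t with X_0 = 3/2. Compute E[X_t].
E[X_t] = 3*exp(-6*t)/2

For GBM dX = mu X dt + sigma X dB with X_0 = x_0, apply Itô to Y = log X: dY = (mu - sigma^2/2) dt + sigma dB, so Y_t = log(x_0) + (mu - sigma^2/2) t + sigma B_t and hence X_t = x_0 * exp((mu - sigma^2/2) t + sigma B_t).
With mu = -6, sigma = 2/5, x_0 = 3/2, this gives:
  X_t = 3/2 * exp((-152/25) * t + (2/5) * B_t).
Since sigma*B_t ~ Normal(0, sigma^2 t), E[exp(sigma*B_t)] = exp(sigma^2 t / 2); so E[X_t] = x_0 * exp((mu - sigma^2/2) t) * exp(sigma^2 t / 2) = x_0 * exp(mu t) = 3*exp(-6*t)/2.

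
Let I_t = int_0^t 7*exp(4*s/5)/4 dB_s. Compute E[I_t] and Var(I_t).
E[I_t] = 0; Var(I_t) = 245*exp(8*t/5)/128 - 245/128

The Itô integral of a deterministic integrand f(s) has mean 0 because each increment f(s) * (B_{s+ds} - B_s) has mean 0. By the Itô isometry:
  Var( int_0^t f(s) dB_s ) = E[ (int_0^t f(s) dB_s)^2 ] = int_0^t f(s)^2 ds.
Here f(s) = 7*exp(4*s/5)/4, so f(s)^2 = 49*exp(8*s/5)/16. Integrate:
  int_0^t (49*exp(8*s/5)/16) ds = 245*exp(8*t/5)/128 - 245/128.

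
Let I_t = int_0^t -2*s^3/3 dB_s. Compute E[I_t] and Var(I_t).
E[I_t] = 0; Var(I_t) = 4*t^7/63

The Itô integral of a deterministic integrand f(s) has mean 0 because each increment f(s) * (B_{s+ds} - B_s) has mean 0. By the Itô isometry:
  Var( int_0^t f(s) dB_s ) = E[ (int_0^t f(s) dB_s)^2 ] = int_0^t f(s)^2 ds.
Here f(s) = -2*s^3/3, so f(s)^2 = 4*s^6/9. Integrate:
  int_0^t (4*s^6/9) ds = 4*t^7/63.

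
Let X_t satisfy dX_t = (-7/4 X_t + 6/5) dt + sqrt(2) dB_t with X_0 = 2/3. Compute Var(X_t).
Var(X_t) = 4/7 - 4*exp(-7*t/2)/7

The variance V(t) = Var(X_t) satisfies V'(t) = 2 a V(t) + c^2 with V(0) = 0 (drift coefficient is linear in X, diffusion is constant). With a = -7/4, c = sqrt(2), the solution is
  V(t) = (c^2 / (2 a)) * (exp(2 a t) - 1)
       = (sqrt(2)^2 / (2*(-7/4))) * (exp((-7/2) t) - 1)
       = 4/7 - 4*exp(-7*t/2)/7.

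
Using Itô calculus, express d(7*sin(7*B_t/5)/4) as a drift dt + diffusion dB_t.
d(7*sin(7*B_t/5)/4) = (-343*sin(7*B_t/5)/200) dt + (49*cos(7*B_t/5)/20) dB_t

Itô's formula for f(B_t) gives d f(B_t) = f'(B_t) dB_t + (1/2) f''(B_t) dt. Compute derivatives of f(x) = 7*sin(7*x/5)/4:
  f'(x)  = 49*cos(7*x/5)/20
  f''(x) = -343*sin(7*x/5)/100
Substitute x = B_t and multiply the f'' term by 1/2:
  drift     = (1/2) * (-343*sin(7*x/5)/100) evaluated at B_t = -343*sin(7*B_t/5)/200
  diffusion = (49*cos(7*x/5)/20) evaluated at B_t = 49*cos(7*B_t/5)/20
Therefore d(7*sin(7*B_t/5)/4) = (-343*sin(7*B_t/5)/200) dt + (49*cos(7*B_t/5)/20) dB_t.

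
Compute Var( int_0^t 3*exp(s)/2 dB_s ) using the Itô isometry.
Var = 9*exp(2*t)/8 - 9/8

The Itô integral of a deterministic integrand f(s) has mean 0 because each increment f(s) * (B_{s+ds} - B_s) has mean 0. By the Itô isometry:
  Var( int_0^t f(s) dB_s ) = E[ (int_0^t f(s) dB_s)^2 ] = int_0^t f(s)^2 ds.
Here f(s) = 3*exp(s)/2, so f(s)^2 = 9*exp(2*s)/4. Integrate:
  int_0^t (9*exp(2*s)/4) ds = 9*exp(2*t)/8 - 9/8.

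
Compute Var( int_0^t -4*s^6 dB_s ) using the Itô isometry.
Var = 16*t^13/13

The Itô integral of a deterministic integrand f(s) has mean 0 because each increment f(s) * (B_{s+ds} - B_s) has mean 0. By the Itô isometry:
  Var( int_0^t f(s) dB_s ) = E[ (int_0^t f(s) dB_s)^2 ] = int_0^t f(s)^2 ds.
Here f(s) = -4*s^6, so f(s)^2 = 16*s^12. Integrate:
  int_0^t (16*s^12) ds = 16*t^13/13.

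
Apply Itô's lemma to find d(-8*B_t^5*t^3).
d(-8*B_t^5*t^3) = (B_t^3*t^2*(-24*B_t^2 - 80*t)) dt + (-40*B_t^4*t^3) dB_t

Itô's formula for f(t, x): d f(t, B_t) = (f_t + (1/2) f_xx) dt + f_x dB_t. Compute partials of f(t, x) = -8*t^3*x^5:
  f_t(t,x)  = -24*t^2*x^5
  f_x(t,x)  = -40*t^3*x^4
  f_xx(t,x) = -160*t^3*x^3
Assemble drift = f_t + (1/2) f_xx = t^2*x^3*(-80*t - 24*x^2) and diffusion = f_x = -40*t^3*x^4. Substituting x = B_t:
  d(-8*B_t^5*t^3) = (B_t^3*t^2*(-24*B_t^2 - 80*t)) dt + (-40*B_t^4*t^3) dB_t.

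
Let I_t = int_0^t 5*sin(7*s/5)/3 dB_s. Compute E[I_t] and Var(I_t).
E[I_t] = 0; Var(I_t) = 25*t/18 - 125*sin(14*t/5)/252

The Itô integral of a deterministic integrand f(s) has mean 0 because each increment f(s) * (B_{s+ds} - B_s) has mean 0. By the Itô isometry:
  Var( int_0^t f(s) dB_s ) = E[ (int_0^t f(s) dB_s)^2 ] = int_0^t f(s)^2 ds.
Here f(s) = 5*sin(7*s/5)/3, so f(s)^2 = 25*sin(7*s/5)^2/9. Integrate:
  int_0^t (25*sin(7*s/5)^2/9) ds = 25*t/18 - 125*sin(14*t/5)/252.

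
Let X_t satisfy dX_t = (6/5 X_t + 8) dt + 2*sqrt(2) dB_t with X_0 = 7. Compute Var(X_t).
Var(X_t) = 10*exp(12*t/5)/3 - 10/3

The variance V(t) = Var(X_t) satisfies V'(t) = 2 a V(t) + c^2 with V(0) = 0 (drift coefficient is linear in X, diffusion is constant). With a = 6/5, c = 2*sqrt(2), the solution is
  V(t) = (c^2 / (2 a)) * (exp(2 a t) - 1)
       = ((2*sqrt(2))^2 / (2*(6/5))) * (exp((12/5) t) - 1)
       = 10*exp(12*t/5)/3 - 10/3.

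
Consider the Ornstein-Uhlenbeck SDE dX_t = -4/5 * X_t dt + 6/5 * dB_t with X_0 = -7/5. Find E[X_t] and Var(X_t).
E[X_t] = -7*exp(-4*t/5)/5; Var(X_t) = 9/10 - 9*exp(-8*t/5)/10

The OU SDE dX = -theta X dt + sigma dB admits the integrating factor exp(theta t): d(exp(theta t) X_t) = sigma exp(theta t) dB_t. Integrating from 0 to t:
  X_t = x_0 * exp(-theta t) + sigma * int_0^t exp(-theta (t-s)) dB_s.
The Itô integral has mean 0 and (by the Itô isometry) variance sigma^2 * int_0^t exp(-2 theta (t - s)) ds = sigma^2 * (1 - exp(-2 theta t)) / (2 theta).
With theta = 4/5, sigma = 6/5, x_0 = -7/5:
  E[X_t] = -7/5 * exp(-4/5 t) = -7*exp(-4*t/5)/5
  Var(X_t) = (6/5)^2 * (1 - exp(-2*4/5 t)) / (2 * 4/5) = 9/10 - 9*exp(-8*t/5)/10.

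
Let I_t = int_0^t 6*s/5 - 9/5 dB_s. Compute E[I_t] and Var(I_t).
E[I_t] = 0; Var(I_t) = 3*t*(4*t^2 - 18*t + 27)/25

The Itô integral of a deterministic integrand f(s) has mean 0 because each increment f(s) * (B_{s+ds} - B_s) has mean 0. By the Itô isometry:
  Var( int_0^t f(s) dB_s ) = E[ (int_0^t f(s) dB_s)^2 ] = int_0^t f(s)^2 ds.
Here f(s) = 6*s/5 - 9/5, so f(s)^2 = 9*(2*s - 3)^2/25. Integrate:
  int_0^t (9*(2*s - 3)^2/25) ds = 3*t*(4*t^2 - 18*t + 27)/25.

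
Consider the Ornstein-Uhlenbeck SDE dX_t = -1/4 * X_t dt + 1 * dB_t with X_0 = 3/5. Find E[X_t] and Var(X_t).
E[X_t] = 3*exp(-t/4)/5; Var(X_t) = 2 - 2*exp(-t/2)

The OU SDE dX = -theta X dt + sigma dB admits the integrating factor exp(theta t): d(exp(theta t) X_t) = sigma exp(theta t) dB_t. Integrating from 0 to t:
  X_t = x_0 * exp(-theta t) + sigma * int_0^t exp(-theta (t-s)) dB_s.
The Itô integral has mean 0 and (by the Itô isometry) variance sigma^2 * int_0^t exp(-2 theta (t - s)) ds = sigma^2 * (1 - exp(-2 theta t)) / (2 theta).
With theta = 1/4, sigma = 1, x_0 = 3/5:
  E[X_t] = 3/5 * exp(-1/4 t) = 3*exp(-t/4)/5
  Var(X_t) = (1)^2 * (1 - exp(-2*1/4 t)) / (2 * 1/4) = 2 - 2*exp(-t/2).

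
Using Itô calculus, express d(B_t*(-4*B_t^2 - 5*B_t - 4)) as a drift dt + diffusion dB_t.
d(B_t*(-4*B_t^2 - 5*B_t - 4)) = (-12*B_t - 5) dt + (-12*B_t^2 - 10*B_t - 4) dB_t

Itô's formula for f(B_t) gives d f(B_t) = f'(B_t) dB_t + (1/2) f''(B_t) dt. Compute derivatives of f(x) = x*(-4*x^2 - 5*x - 4):
  f'(x)  = -12*x^2 - 10*x - 4
  f''(x) = -24*x - 10
Substitute x = B_t and multiply the f'' term by 1/2:
  drift     = (1/2) * (-24*x - 10) evaluated at B_t = -12*B_t - 5
  diffusion = (-12*x^2 - 10*x - 4) evaluated at B_t = -12*B_t^2 - 10*B_t - 4
Therefore d(B_t*(-4*B_t^2 - 5*B_t - 4)) = (-12*B_t - 5) dt + (-12*B_t^2 - 10*B_t - 4) dB_t.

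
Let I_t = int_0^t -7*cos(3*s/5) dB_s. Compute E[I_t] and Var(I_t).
E[I_t] = 0; Var(I_t) = 49*t/2 + 245*sin(6*t/5)/12

The Itô integral of a deterministic integrand f(s) has mean 0 because each increment f(s) * (B_{s+ds} - B_s) has mean 0. By the Itô isometry:
  Var( int_0^t f(s) dB_s ) = E[ (int_0^t f(s) dB_s)^2 ] = int_0^t f(s)^2 ds.
Here f(s) = -7*cos(3*s/5), so f(s)^2 = 49*cos(3*s/5)^2. Integrate:
  int_0^t (49*cos(3*s/5)^2) ds = 49*t/2 + 245*sin(6*t/5)/12.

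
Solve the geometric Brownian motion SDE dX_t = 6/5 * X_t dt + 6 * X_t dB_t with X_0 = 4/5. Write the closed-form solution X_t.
X_t = 4/5 * exp((-84/5) * t + (6) * B_t)

For GBM dX = mu X dt + sigma X dB with X_0 = x_0, apply Itô to Y = log X: dY = (mu - sigma^2/2) dt + sigma dB, so Y_t = log(x_0) + (mu - sigma^2/2) t + sigma B_t and hence X_t = x_0 * exp((mu - sigma^2/2) t + sigma B_t).
With mu = 6/5, sigma = 6, x_0 = 4/5, this gives:
  X_t = 4/5 * exp((-84/5) * t + (6) * B_t).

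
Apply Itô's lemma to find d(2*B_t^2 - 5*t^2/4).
d(2*B_t^2 - 5*t^2/4) = (2 - 5*t/2) dt + (4*B_t) dB_t

Itô's formula for f(t, x): d f(t, B_t) = (f_t + (1/2) f_xx) dt + f_x dB_t. Compute partials of f(t, x) = -5*t^2/4 + 2*x^2:
  f_t(t,x)  = -5*t/2
  f_x(t,x)  = 4*x
  f_xx(t,x) = 4
Assemble drift = f_t + (1/2) f_xx = 2 - 5*t/2 and diffusion = f_x = 4*x. Substituting x = B_t:
  d(2*B_t^2 - 5*t^2/4) = (2 - 5*t/2) dt + (4*B_t) dB_t.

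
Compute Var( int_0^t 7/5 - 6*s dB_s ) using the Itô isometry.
Var = t*(300*t^2 - 210*t + 49)/25

The Itô integral of a deterministic integrand f(s) has mean 0 because each increment f(s) * (B_{s+ds} - B_s) has mean 0. By the Itô isometry:
  Var( int_0^t f(s) dB_s ) = E[ (int_0^t f(s) dB_s)^2 ] = int_0^t f(s)^2 ds.
Here f(s) = 7/5 - 6*s, so f(s)^2 = (30*s - 7)^2/25. Integrate:
  int_0^t ((30*s - 7)^2/25) ds = t*(300*t^2 - 210*t + 49)/25.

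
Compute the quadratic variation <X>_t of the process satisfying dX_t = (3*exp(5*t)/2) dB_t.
<X>_t = 9*exp(10*t)/40 - 9/40

For an Itô process dX_t = a(t) dt + b(t) dB_t, the quadratic variation is <X>_t = int_0^t b(s)^2 ds (the drift term does not contribute). Here b(s) = 3*exp(5*s)/2, so
  b(s)^2 = 9*exp(10*s)/4.
Integrating from 0 to t:
  <X>_t = int_0^t (9*exp(10*s)/4) ds = 9*exp(10*t)/40 - 9/40.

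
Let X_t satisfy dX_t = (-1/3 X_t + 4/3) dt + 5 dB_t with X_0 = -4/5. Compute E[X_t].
E[X_t] = 4 - 24*exp(-t/3)/5

Taking expectations and using E[dB_t] = 0, the mean m(t) = E[X_t] satisfies the ODE m'(t) = a m(t) + b with m(0) = x_0. With a = -1/3, b = 4/3, x_0 = -4/5, the solution is
  m(t) = x_0 * exp(a t) + (b/a) * (exp(a t) - 1)
       = (-4/5) * exp((-1/3) t) + ((4/3)/(-1/3)) * (exp((-1/3) t) - 1)
       = 4 - 24*exp(-t/3)/5.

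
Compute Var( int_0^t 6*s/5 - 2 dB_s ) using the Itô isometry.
Var = 4*t*(3*t^2 - 15*t + 25)/25

The Itô integral of a deterministic integrand f(s) has mean 0 because each increment f(s) * (B_{s+ds} - B_s) has mean 0. By the Itô isometry:
  Var( int_0^t f(s) dB_s ) = E[ (int_0^t f(s) dB_s)^2 ] = int_0^t f(s)^2 ds.
Here f(s) = 6*s/5 - 2, so f(s)^2 = 4*(3*s - 5)^2/25. Integrate:
  int_0^t (4*(3*s - 5)^2/25) ds = 4*t*(3*t^2 - 15*t + 25)/25.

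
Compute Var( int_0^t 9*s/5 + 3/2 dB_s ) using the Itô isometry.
Var = 9*t*(12*t^2 + 30*t + 25)/100

The Itô integral of a deterministic integrand f(s) has mean 0 because each increment f(s) * (B_{s+ds} - B_s) has mean 0. By the Itô isometry:
  Var( int_0^t f(s) dB_s ) = E[ (int_0^t f(s) dB_s)^2 ] = int_0^t f(s)^2 ds.
Here f(s) = 9*s/5 + 3/2, so f(s)^2 = 9*(6*s + 5)^2/100. Integrate:
  int_0^t (9*(6*s + 5)^2/100) ds = 9*t*(12*t^2 + 30*t + 25)/100.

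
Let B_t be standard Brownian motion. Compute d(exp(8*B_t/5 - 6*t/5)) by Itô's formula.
d(exp(8*B_t/5 - 6*t/5)) = (2*exp(8*B_t/5 - 6*t/5)/25) dt + (8*exp(8*B_t/5 - 6*t/5)/5) dB_t

Itô's formula for f(t, x): d f(t, B_t) = (f_t + (1/2) f_xx) dt + f_x dB_t. Compute partials of f(t, x) = exp(-6*t/5 + 8*x/5):
  f_t(t,x)  = -6*exp(-6*t/5 + 8*x/5)/5
  f_x(t,x)  = 8*exp(-6*t/5 + 8*x/5)/5
  f_xx(t,x) = 64*exp(-6*t/5 + 8*x/5)/25
Assemble drift = f_t + (1/2) f_xx = 2*exp(-6*t/5 + 8*x/5)/25 and diffusion = f_x = 8*exp(-6*t/5 + 8*x/5)/5. Substituting x = B_t:
  d(exp(8*B_t/5 - 6*t/5)) = (2*exp(8*B_t/5 - 6*t/5)/25) dt + (8*exp(8*B_t/5 - 6*t/5)/5) dB_t.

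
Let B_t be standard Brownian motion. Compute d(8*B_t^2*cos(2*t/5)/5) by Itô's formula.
d(8*B_t^2*cos(2*t/5)/5) = (-16*B_t^2*sin(2*t/5)/25 + 8*cos(2*t/5)/5) dt + (16*B_t*cos(2*t/5)/5) dB_t

Itô's formula for f(t, x): d f(t, B_t) = (f_t + (1/2) f_xx) dt + f_x dB_t. Compute partials of f(t, x) = 8*x^2*cos(2*t/5)/5:
  f_t(t,x)  = -16*x^2*sin(2*t/5)/25
  f_x(t,x)  = 16*x*cos(2*t/5)/5
  f_xx(t,x) = 16*cos(2*t/5)/5
Assemble drift = f_t + (1/2) f_xx = -16*x^2*sin(2*t/5)/25 + 8*cos(2*t/5)/5 and diffusion = f_x = 16*x*cos(2*t/5)/5. Substituting x = B_t:
  d(8*B_t^2*cos(2*t/5)/5) = (-16*B_t^2*sin(2*t/5)/25 + 8*cos(2*t/5)/5) dt + (16*B_t*cos(2*t/5)/5) dB_t.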